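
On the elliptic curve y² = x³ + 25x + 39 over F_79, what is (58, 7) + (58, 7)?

tangent at (58, 7): λ = (3·58² + 25)/(2·7) ≡ 5/14. 14⁻¹ ≡ 17 (mod 79) since 14·17 = 238 ≡ 1, so λ ≡ 5·17 ≡ 6.
  x = λ² - 58 - 58 = 36 - 116 ≡ 78; y = λ·(58 - 78) - 7 ≡ 31. → (78, 31)

(78, 31)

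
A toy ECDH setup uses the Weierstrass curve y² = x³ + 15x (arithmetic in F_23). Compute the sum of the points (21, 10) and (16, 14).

(21, 10) + (16, 14). λ = (14 - 10)/(16 - 21) ≡ 4/18 mod 23. 18⁻¹ ≡ 9 (mod 23), so λ ≡ 13.
  x = λ² - 21 - 16 = 169 - 37 ≡ 17; y = λ·(21 - 17) - 10 ≡ 19. → (17, 19)

(17, 19)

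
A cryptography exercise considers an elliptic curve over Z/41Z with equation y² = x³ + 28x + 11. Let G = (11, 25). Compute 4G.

(20, 24)

Double-and-add on 4 = (100)₂. Start with G = (11, 25) for the leading 1-bit.
double: tangent at (11, 25): λ = (3·11² + 28)/(2·25) ≡ 22/9. 9⁻¹ ≡ 32 (mod 41) since 9·32 = 288 ≡ 1, so λ ≡ 22·32 ≡ 7.
  x = λ² - 11 - 11 = 49 - 22 ≡ 27; y = λ·(11 - 27) - 25 ≡ 27. → (27, 27)
double: tangent at (27, 27): λ = (3·27² + 28)/(2·27) ≡ 1/13. 13⁻¹ ≡ 19 (mod 41), so λ ≡ 1·19 ≡ 19.
  x = λ² - 27 - 27 = 361 - 54 ≡ 20; y = λ·(27 - 20) - 27 ≡ 24. → (20, 24)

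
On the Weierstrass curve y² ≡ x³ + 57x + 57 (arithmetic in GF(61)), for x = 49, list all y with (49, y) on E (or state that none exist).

x³ + 57x + 57 = 120499 ≡ 24 (mod 61).
24 is a non-residue mod 61; no y exists.

none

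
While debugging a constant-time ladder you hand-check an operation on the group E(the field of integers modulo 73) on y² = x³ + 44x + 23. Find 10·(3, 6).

O

Write P = (3, 6).
Double-and-add on 10 = (1010)₂. Start with P = (3, 6) for the leading 1-bit.
double: tangent at (3, 6): λ = (3·3² + 44)/(2·6) ≡ 71/12. 12⁻¹ ≡ 67 (mod 73) since 12·67 = 804 ≡ 1, so λ ≡ 71·67 ≡ 12.
  x = λ² - 3 - 3 = 144 - 6 ≡ 65; y = λ·(3 - 65) - 6 ≡ 53. → (65, 53)
double: tangent at (65, 53): λ = (3·65² + 44)/(2·53) ≡ 17/33. 33⁻¹ ≡ 31 (mod 73), so λ ≡ 17·31 ≡ 16.
  x = λ² - 65 - 65 = 256 - 130 ≡ 53; y = λ·(65 - 53) - 53 ≡ 66. → (53, 66)
add P: (53, 66) + (3, 6). λ = (6 - 66)/(3 - 53) ≡ 13/23 mod 73. 23⁻¹ ≡ 54 (mod 73), so λ ≡ 45.
  x = λ² - 53 - 3 = 2025 - 56 ≡ 71; y = λ·(53 - 71) - 66 ≡ 0. → (71, 0)
double: (71, 0) + (71, 0): same x and y₁ ≡ -y₂, so the sum is ∞.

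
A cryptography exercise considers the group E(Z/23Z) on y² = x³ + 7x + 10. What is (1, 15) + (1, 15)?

tangent at (1, 15): λ = (3·1² + 7)/(2·15) ≡ 10/7. 7⁻¹ ≡ 10 (mod 23), so λ ≡ 10·10 ≡ 8.
  x = λ² - 1 - 1 = 64 - 2 ≡ 16; y = λ·(1 - 16) - 15 ≡ 3. → (16, 3)

(16, 3)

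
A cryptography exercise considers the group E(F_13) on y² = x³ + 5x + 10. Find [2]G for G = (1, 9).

tangent at (1, 9): λ = (3·1² + 5)/(2·9) ≡ 8/5. 5⁻¹ ≡ 8 (mod 13) since 5·8 = 40 ≡ 1, so λ ≡ 8·8 ≡ 12.
  x = λ² - 1 - 1 = 144 - 2 ≡ 12; y = λ·(1 - 12) - 9 ≡ 2. → (12, 2)

(12, 2)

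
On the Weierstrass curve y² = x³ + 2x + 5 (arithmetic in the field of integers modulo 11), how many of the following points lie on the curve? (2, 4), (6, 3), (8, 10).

(2, 4): 4² ≡ 5, rhs ≡ 6 → off.
(6, 3): 3² ≡ 9, rhs ≡ 2 → off.
(8, 10): 10² ≡ 1, rhs ≡ 5 → off.

0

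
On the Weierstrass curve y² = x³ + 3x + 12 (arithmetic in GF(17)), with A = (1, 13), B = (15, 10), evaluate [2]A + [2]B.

(15, 7)

First 2A:
Repeated addition: build up to 2A.
2A: tangent at (1, 13): λ = (3·1² + 3)/(2·13) ≡ 6/9. 9⁻¹ ≡ 2 (mod 17) since 9·2 = 18 ≡ 1, so λ ≡ 6·2 ≡ 12.
  x = λ² - 1 - 1 = 144 - 2 ≡ 6; y = λ·(1 - 6) - 13 ≡ 12. → (6, 12)
2A = (6, 12).
Next 2B:
Repeated addition: build up to 2B.
2B: tangent at (15, 10): λ = (3·15² + 3)/(2·10) ≡ 15/3. 3⁻¹ ≡ 6 (mod 17) since 3·6 = 18 ≡ 1, so λ ≡ 15·6 ≡ 5.
  x = λ² - 15 - 15 = 25 - 30 ≡ 12; y = λ·(15 - 12) - 10 ≡ 5. → (12, 5)
2B = (12, 5).
Finally 2A + 2B:
(6, 12) + (12, 5). λ = (5 - 12)/(12 - 6) ≡ 10/6 mod 17. 6⁻¹ ≡ 3 (mod 17) since 6·3 = 18 ≡ 1, so λ ≡ 13.
  x = λ² - 6 - 12 = 169 - 18 ≡ 15; y = λ·(6 - 15) - 12 ≡ 7. → (15, 7)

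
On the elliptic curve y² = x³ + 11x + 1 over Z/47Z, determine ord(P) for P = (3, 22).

3

2P: tangent at (3, 22): λ = (3·3² + 11)/(2·22) ≡ 38/44. 44⁻¹ ≡ 31 (mod 47) since 44·31 = 1364 ≡ 1, so λ ≡ 38·31 ≡ 3.
  x = λ² - 3 - 3 = 9 - 6 ≡ 3; y = λ·(3 - 3) - 22 ≡ 25. → (3, 25)
3P: (3, 25) + (3, 22): same x and y₁ ≡ -y₂, so the sum is the point at infinity.
3P = the point at infinity, so the order is 3.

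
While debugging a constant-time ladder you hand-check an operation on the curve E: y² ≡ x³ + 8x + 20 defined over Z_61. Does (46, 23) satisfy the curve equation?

no

y² = 23² ≡ 41; x³ + 8x + 20 = 97724 ≡ 2 (mod 61). 41 ≠ 2.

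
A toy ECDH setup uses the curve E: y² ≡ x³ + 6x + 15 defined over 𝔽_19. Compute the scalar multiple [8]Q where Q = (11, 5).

(10, 7)

Repeated addition: build up to 8Q.
2Q: tangent at (11, 5): λ = (3·11² + 6)/(2·5) ≡ 8/10. 10⁻¹ ≡ 2 (mod 19), so λ ≡ 8·2 ≡ 16.
  x = λ² - 11 - 11 = 256 - 22 ≡ 6; y = λ·(11 - 6) - 5 ≡ 18. → (6, 18)
3Q: (6, 18) + (11, 5). λ = (5 - 18)/(11 - 6) ≡ 6/5 mod 19. 5⁻¹ ≡ 4 (mod 19), so λ ≡ 5.
  x = λ² - 6 - 11 = 25 - 17 ≡ 8; y = λ·(6 - 8) - 18 ≡ 10. → (8, 10)
4Q: (8, 10) + (11, 5). λ = (5 - 10)/(11 - 8) ≡ 14/3 mod 19. 3⁻¹ ≡ 13 (mod 19) since 3·13 = 39 ≡ 1, so λ ≡ 11.
  x = λ² - 8 - 11 = 121 - 19 ≡ 7; y = λ·(8 - 7) - 10 ≡ 1. → (7, 1)
5Q: (7, 1) + (11, 5). λ = (5 - 1)/(11 - 7) ≡ 4/4 mod 19. 4⁻¹ ≡ 5 (mod 19), so λ ≡ 1.
  x = λ² - 7 - 11 = 1 - 18 ≡ 2; y = λ·(7 - 2) - 1 ≡ 4. → (2, 4)
6Q: (2, 4) + (11, 5). λ = (5 - 4)/(11 - 2) ≡ 1/9 mod 19. 9⁻¹ ≡ 17 (mod 19), so λ ≡ 17.
  x = λ² - 2 - 11 = 289 - 13 ≡ 10; y = λ·(2 - 10) - 4 ≡ 12. → (10, 12)
7Q: (10, 12) + (11, 5). λ = (5 - 12)/(11 - 10) ≡ 12/1 mod 19. 1⁻¹ ≡ 1 (mod 19) since 1·1 = 1 ≡ 1, so λ ≡ 12.
  x = λ² - 10 - 11 = 144 - 21 ≡ 9; y = λ·(10 - 9) - 12 ≡ 0. → (9, 0)
8Q: (9, 0) + (11, 5). λ = (5 - 0)/(11 - 9) ≡ 5/2 mod 19. 2⁻¹ ≡ 10 (mod 19) since 2·10 = 20 ≡ 1, so λ ≡ 12.
  x = λ² - 9 - 11 = 144 - 20 ≡ 10; y = λ·(9 - 10) - 0 ≡ 7. → (10, 7)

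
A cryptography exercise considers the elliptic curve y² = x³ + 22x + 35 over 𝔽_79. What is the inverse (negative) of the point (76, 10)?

-(76, 10) = (76, -10 mod 79) = (76, 69).

(76, 69)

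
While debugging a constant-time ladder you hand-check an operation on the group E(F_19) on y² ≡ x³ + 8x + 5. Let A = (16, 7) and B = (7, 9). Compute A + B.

(12, 9)

(16, 7) + (7, 9). λ = (9 - 7)/(7 - 16) ≡ 2/10 mod 19. 10⁻¹ ≡ 2 (mod 19) since 10·2 = 20 ≡ 1, so λ ≡ 4.
  x = λ² - 16 - 7 = 16 - 23 ≡ 12; y = λ·(16 - 12) - 7 ≡ 9. → (12, 9)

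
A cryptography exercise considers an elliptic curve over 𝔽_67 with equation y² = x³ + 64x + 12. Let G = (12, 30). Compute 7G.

(37, 61)

Repeated addition: build up to 7G.
2G: tangent at (12, 30): λ = (3·12² + 64)/(2·30) ≡ 27/60. 60⁻¹ ≡ 19 (mod 67), so λ ≡ 27·19 ≡ 44.
  x = λ² - 12 - 12 = 1936 - 24 ≡ 36; y = λ·(12 - 36) - 30 ≡ 53. → (36, 53)
3G: (36, 53) + (12, 30). λ = (30 - 53)/(12 - 36) ≡ 44/43 mod 67. 43⁻¹ ≡ 53 (mod 67) since 43·53 = 2279 ≡ 1, so λ ≡ 54.
  x = λ² - 36 - 12 = 2916 - 48 ≡ 54; y = λ·(36 - 54) - 53 ≡ 47. → (54, 47)
4G: (54, 47) + (12, 30). λ = (30 - 47)/(12 - 54) ≡ 50/25 mod 67. 25⁻¹ ≡ 59 (mod 67) since 25·59 = 1475 ≡ 1, so λ ≡ 2.
  x = λ² - 54 - 12 = 4 - 66 ≡ 5; y = λ·(54 - 5) - 47 ≡ 51. → (5, 51)
5G: (5, 51) + (12, 30). λ = (30 - 51)/(12 - 5) ≡ 46/7 mod 67. 7⁻¹ ≡ 48 (mod 67) since 7·48 = 336 ≡ 1, so λ ≡ 64.
  x = λ² - 5 - 12 = 4096 - 17 ≡ 59; y = λ·(5 - 59) - 51 ≡ 44. → (59, 44)
6G: (59, 44) + (12, 30). λ = (30 - 44)/(12 - 59) ≡ 53/20 mod 67. 20⁻¹ ≡ 57 (mod 67) since 20·57 = 1140 ≡ 1, so λ ≡ 6.
  x = λ² - 59 - 12 = 36 - 71 ≡ 32; y = λ·(59 - 32) - 44 ≡ 51. → (32, 51)
7G: (32, 51) + (12, 30). λ = (30 - 51)/(12 - 32) ≡ 46/47 mod 67. 47⁻¹ ≡ 10 (mod 67), so λ ≡ 58.
  x = λ² - 32 - 12 = 3364 - 44 ≡ 37; y = λ·(32 - 37) - 51 ≡ 61. → (37, 61)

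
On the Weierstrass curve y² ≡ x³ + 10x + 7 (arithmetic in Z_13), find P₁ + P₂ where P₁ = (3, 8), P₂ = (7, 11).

(6, 6)

(3, 8) + (7, 11). λ = (11 - 8)/(7 - 3) ≡ 3/4 mod 13. 4⁻¹ ≡ 10 (mod 13), so λ ≡ 4.
  x = λ² - 3 - 7 = 16 - 10 ≡ 6; y = λ·(3 - 6) - 8 ≡ 6. → (6, 6)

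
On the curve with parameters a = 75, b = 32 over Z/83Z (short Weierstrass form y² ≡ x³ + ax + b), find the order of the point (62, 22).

2P: tangent at (62, 22): λ = (3·62² + 75)/(2·22) ≡ 70/44. 44⁻¹ ≡ 17 (mod 83), so λ ≡ 70·17 ≡ 28.
  x = λ² - 62 - 62 = 784 - 124 ≡ 79; y = λ·(62 - 79) - 22 ≡ 0. → (79, 0)
3P: (79, 0) + (62, 22). λ = (22 - 0)/(62 - 79) ≡ 22/66 mod 83. 66⁻¹ ≡ 39 (mod 83), so λ ≡ 28.
  x = λ² - 79 - 62 = 784 - 141 ≡ 62; y = λ·(79 - 62) - 0 ≡ 61. → (62, 61)
4P: (62, 61) + (62, 22): same x and y₁ ≡ -y₂, so the sum is ∞.
4P = ∞, so the order is 4.

4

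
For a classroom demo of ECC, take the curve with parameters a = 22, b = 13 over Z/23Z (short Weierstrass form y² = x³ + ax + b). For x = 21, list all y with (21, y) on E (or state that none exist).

none

x³ + 22x + 13 = 9736 ≡ 7 (mod 23).
7 is a non-residue mod 23; no y exists.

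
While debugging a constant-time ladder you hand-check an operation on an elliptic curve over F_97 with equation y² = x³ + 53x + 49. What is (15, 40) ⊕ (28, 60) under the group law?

(15, 40) + (28, 60). λ = (60 - 40)/(28 - 15) ≡ 20/13 mod 97. 13⁻¹ ≡ 15 (mod 97) since 13·15 = 195 ≡ 1, so λ ≡ 9.
  x = λ² - 15 - 28 = 81 - 43 ≡ 38; y = λ·(15 - 38) - 40 ≡ 44. → (38, 44)

(38, 44)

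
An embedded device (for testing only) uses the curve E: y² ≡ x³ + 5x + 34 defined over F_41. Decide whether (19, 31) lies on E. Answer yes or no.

y² = 31² ≡ 18; x³ + 5x + 34 = 6988 ≡ 18 (mod 41). 18 = 18.

yes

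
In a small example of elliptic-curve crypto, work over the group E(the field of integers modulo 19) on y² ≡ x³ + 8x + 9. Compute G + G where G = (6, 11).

(18, 0)

tangent at (6, 11): λ = (3·6² + 8)/(2·11) ≡ 2/3. 3⁻¹ ≡ 13 (mod 19) since 3·13 = 39 ≡ 1, so λ ≡ 2·13 ≡ 7.
  x = λ² - 6 - 6 = 49 - 12 ≡ 18; y = λ·(6 - 18) - 11 ≡ 0. → (18, 0)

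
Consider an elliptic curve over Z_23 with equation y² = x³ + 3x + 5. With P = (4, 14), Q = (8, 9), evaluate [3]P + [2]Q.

(6, 20)

First 3P:
Repeated addition: build up to 3P.
2P: tangent at (4, 14): λ = (3·4² + 3)/(2·14) ≡ 5/5. 5⁻¹ ≡ 14 (mod 23), so λ ≡ 5·14 ≡ 1.
  x = λ² - 4 - 4 = 1 - 8 ≡ 16; y = λ·(4 - 16) - 14 ≡ 20. → (16, 20)
3P: (16, 20) + (4, 14). λ = (14 - 20)/(4 - 16) ≡ 17/11 mod 23. 11⁻¹ ≡ 21 (mod 23), so λ ≡ 12.
  x = λ² - 16 - 4 = 144 - 20 ≡ 9; y = λ·(16 - 9) - 20 ≡ 18. → (9, 18)
3P = (9, 18).
Next 2Q:
Repeated addition: build up to 2Q.
2Q: tangent at (8, 9): λ = (3·8² + 3)/(2·9) ≡ 11/18. 18⁻¹ ≡ 9 (mod 23) since 18·9 = 162 ≡ 1, so λ ≡ 11·9 ≡ 7.
  x = λ² - 8 - 8 = 49 - 16 ≡ 10; y = λ·(8 - 10) - 9 ≡ 0. → (10, 0)
2Q = (10, 0).
Finally 3P + 2Q:
(9, 18) + (10, 0). λ = (0 - 18)/(10 - 9) ≡ 5/1 mod 23. 1⁻¹ ≡ 1 (mod 23) since 1·1 = 1 ≡ 1, so λ ≡ 5.
  x = λ² - 9 - 10 = 25 - 19 ≡ 6; y = λ·(9 - 6) - 18 ≡ 20. → (6, 20)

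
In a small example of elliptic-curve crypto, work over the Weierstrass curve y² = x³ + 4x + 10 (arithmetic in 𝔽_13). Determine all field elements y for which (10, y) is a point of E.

x³ + 4x + 10 = 1050 ≡ 10 (mod 13).
Square roots of 10 mod 13: 6 and 7 (since 6² = 36 ≡ 10).

6, 7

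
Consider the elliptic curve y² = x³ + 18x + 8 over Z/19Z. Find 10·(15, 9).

(11, 13)

Write P = (15, 9).
Repeated addition: build up to 10P.
2P: tangent at (15, 9): λ = (3·15² + 18)/(2·9) ≡ 9/18. 18⁻¹ ≡ 18 (mod 19) since 18·18 = 324 ≡ 1, so λ ≡ 9·18 ≡ 10.
  x = λ² - 15 - 15 = 100 - 30 ≡ 13; y = λ·(15 - 13) - 9 ≡ 11. → (13, 11)
3P: (13, 11) + (15, 9). λ = (9 - 11)/(15 - 13) ≡ 17/2 mod 19. 2⁻¹ ≡ 10 (mod 19) since 2·10 = 20 ≡ 1, so λ ≡ 18.
  x = λ² - 13 - 15 = 324 - 28 ≡ 11; y = λ·(13 - 11) - 11 ≡ 6. → (11, 6)
4P: (11, 6) + (15, 9). λ = (9 - 6)/(15 - 11) ≡ 3/4 mod 19. 4⁻¹ ≡ 5 (mod 19) since 4·5 = 20 ≡ 1, so λ ≡ 15.
  x = λ² - 11 - 15 = 225 - 26 ≡ 9; y = λ·(11 - 9) - 6 ≡ 5. → (9, 5)
5P: (9, 5) + (15, 9). λ = (9 - 5)/(15 - 9) ≡ 4/6 mod 19. 6⁻¹ ≡ 16 (mod 19), so λ ≡ 7.
  x = λ² - 9 - 15 = 49 - 24 ≡ 6; y = λ·(9 - 6) - 5 ≡ 16. → (6, 16)
6P: (6, 16) + (15, 9). λ = (9 - 16)/(15 - 6) ≡ 12/9 mod 19. 9⁻¹ ≡ 17 (mod 19) since 9·17 = 153 ≡ 1, so λ ≡ 14.
  x = λ² - 6 - 15 = 196 - 21 ≡ 4; y = λ·(6 - 4) - 16 ≡ 12. → (4, 12)
7P: (4, 12) + (15, 9). λ = (9 - 12)/(15 - 4) ≡ 16/11 mod 19. 11⁻¹ ≡ 7 (mod 19) since 11·7 = 77 ≡ 1, so λ ≡ 17.
  x = λ² - 4 - 15 = 289 - 19 ≡ 4; y = λ·(4 - 4) - 12 ≡ 7. → (4, 7)
8P: (4, 7) + (15, 9). λ = (9 - 7)/(15 - 4) ≡ 2/11 mod 19. 11⁻¹ ≡ 7 (mod 19), so λ ≡ 14.
  x = λ² - 4 - 15 = 196 - 19 ≡ 6; y = λ·(4 - 6) - 7 ≡ 3. → (6, 3)
9P: (6, 3) + (15, 9). λ = (9 - 3)/(15 - 6) ≡ 6/9 mod 19. 9⁻¹ ≡ 17 (mod 19) since 9·17 = 153 ≡ 1, so λ ≡ 7.
  x = λ² - 6 - 15 = 49 - 21 ≡ 9; y = λ·(6 - 9) - 3 ≡ 14. → (9, 14)
10P: (9, 14) + (15, 9). λ = (9 - 14)/(15 - 9) ≡ 14/6 mod 19. 6⁻¹ ≡ 16 (mod 19) since 6·16 = 96 ≡ 1, so λ ≡ 15.
  x = λ² - 9 - 15 = 225 - 24 ≡ 11; y = λ·(9 - 11) - 14 ≡ 13. → (11, 13)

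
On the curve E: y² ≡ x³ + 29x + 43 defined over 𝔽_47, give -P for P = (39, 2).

(39, 45)

-(39, 2) = (39, -2 mod 47) = (39, 45).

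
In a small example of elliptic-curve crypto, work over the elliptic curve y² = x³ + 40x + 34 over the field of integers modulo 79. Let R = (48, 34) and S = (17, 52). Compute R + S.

(48, 34) + (17, 52). λ = (52 - 34)/(17 - 48) ≡ 18/48 mod 79. 48⁻¹ ≡ 28 (mod 79), so λ ≡ 30.
  x = λ² - 48 - 17 = 900 - 65 ≡ 45; y = λ·(48 - 45) - 34 ≡ 56. → (45, 56)

(45, 56)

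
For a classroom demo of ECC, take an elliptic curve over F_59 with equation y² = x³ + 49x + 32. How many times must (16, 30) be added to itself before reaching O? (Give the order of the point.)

2P: tangent at (16, 30): λ = (3·16² + 49)/(2·30) ≡ 50/1. 1⁻¹ ≡ 1 (mod 59), so λ ≡ 50·1 ≡ 50.
  x = λ² - 16 - 16 = 2500 - 32 ≡ 49; y = λ·(16 - 49) - 30 ≡ 31. → (49, 31)
3P: (49, 31) + (16, 30). λ = (30 - 31)/(16 - 49) ≡ 58/26 mod 59. 26⁻¹ ≡ 25 (mod 59), so λ ≡ 34.
  x = λ² - 49 - 16 = 1156 - 65 ≡ 29; y = λ·(49 - 29) - 31 ≡ 0. → (29, 0)
4P: (29, 0) + (16, 30). λ = (30 - 0)/(16 - 29) ≡ 30/46 mod 59. 46⁻¹ ≡ 9 (mod 59) since 46·9 = 414 ≡ 1, so λ ≡ 34.
  x = λ² - 29 - 16 = 1156 - 45 ≡ 49; y = λ·(29 - 49) - 0 ≡ 28. → (49, 28)
5P: (49, 28) + (16, 30). λ = (30 - 28)/(16 - 49) ≡ 2/26 mod 59. 26⁻¹ ≡ 25 (mod 59), so λ ≡ 50.
  x = λ² - 49 - 16 = 2500 - 65 ≡ 16; y = λ·(49 - 16) - 28 ≡ 29. → (16, 29)
6P: (16, 29) + (16, 30): same x and y₁ ≡ -y₂, so the sum is O.
6P = O, so the order is 6.

6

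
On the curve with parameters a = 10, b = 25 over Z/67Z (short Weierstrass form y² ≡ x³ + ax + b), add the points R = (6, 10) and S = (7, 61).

(42, 30)

(6, 10) + (7, 61). λ = (61 - 10)/(7 - 6) ≡ 51/1 mod 67. 1⁻¹ ≡ 1 (mod 67), so λ ≡ 51.
  x = λ² - 6 - 7 = 2601 - 13 ≡ 42; y = λ·(6 - 42) - 10 ≡ 30. → (42, 30)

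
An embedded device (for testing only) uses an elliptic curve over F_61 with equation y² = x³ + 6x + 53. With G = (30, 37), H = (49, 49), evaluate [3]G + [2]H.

(38, 3)

First 3G:
Repeated addition: build up to 3G.
2G: tangent at (30, 37): λ = (3·30² + 6)/(2·37) ≡ 22/13. 13⁻¹ ≡ 47 (mod 61) since 13·47 = 611 ≡ 1, so λ ≡ 22·47 ≡ 58.
  x = λ² - 30 - 30 = 3364 - 60 ≡ 10; y = λ·(30 - 10) - 37 ≡ 25. → (10, 25)
3G: (10, 25) + (30, 37). λ = (37 - 25)/(30 - 10) ≡ 12/20 mod 61. 20⁻¹ ≡ 58 (mod 61) since 20·58 = 1160 ≡ 1, so λ ≡ 25.
  x = λ² - 10 - 30 = 625 - 40 ≡ 36; y = λ·(10 - 36) - 25 ≡ 57. → (36, 57)
3G = (36, 57).
Next 2H:
Repeated addition: build up to 2H.
2H: tangent at (49, 49): λ = (3·49² + 6)/(2·49) ≡ 11/37. 37⁻¹ ≡ 33 (mod 61) since 37·33 = 1221 ≡ 1, so λ ≡ 11·33 ≡ 58.
  x = λ² - 49 - 49 = 3364 - 98 ≡ 33; y = λ·(49 - 33) - 49 ≡ 25. → (33, 25)
2H = (33, 25).
Finally 3G + 2H:
(36, 57) + (33, 25). λ = (25 - 57)/(33 - 36) ≡ 29/58 mod 61. 58⁻¹ ≡ 20 (mod 61) since 58·20 = 1160 ≡ 1, so λ ≡ 31.
  x = λ² - 36 - 33 = 961 - 69 ≡ 38; y = λ·(36 - 38) - 57 ≡ 3. → (38, 3)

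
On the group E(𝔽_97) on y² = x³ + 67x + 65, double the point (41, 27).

(62, 12)

tangent at (41, 27): λ = (3·41² + 67)/(2·27) ≡ 66/54. 54⁻¹ ≡ 9 (mod 97), so λ ≡ 66·9 ≡ 12.
  x = λ² - 41 - 41 = 144 - 82 ≡ 62; y = λ·(41 - 62) - 27 ≡ 12. → (62, 12)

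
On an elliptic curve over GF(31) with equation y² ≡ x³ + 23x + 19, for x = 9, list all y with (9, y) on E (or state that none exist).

5, 26

x³ + 23x + 19 = 955 ≡ 25 (mod 31).
Square roots of 25 mod 31: 5 and 26 (since 5² = 25 ≡ 25).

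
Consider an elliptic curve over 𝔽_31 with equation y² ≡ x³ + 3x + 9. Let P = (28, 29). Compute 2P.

tangent at (28, 29): λ = (3·28² + 3)/(2·29) ≡ 30/27. 27⁻¹ ≡ 23 (mod 31), so λ ≡ 30·23 ≡ 8.
  x = λ² - 28 - 28 = 64 - 56 ≡ 8; y = λ·(28 - 8) - 29 ≡ 7. → (8, 7)

(8, 7)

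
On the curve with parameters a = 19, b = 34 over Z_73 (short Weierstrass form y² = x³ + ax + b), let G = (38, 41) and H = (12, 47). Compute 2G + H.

(41, 26)

First 2G:
Repeated addition: build up to 2G.
2G: tangent at (38, 41): λ = (3·38² + 19)/(2·41) ≡ 44/9. 9⁻¹ ≡ 65 (mod 73), so λ ≡ 44·65 ≡ 13.
  x = λ² - 38 - 38 = 169 - 76 ≡ 20; y = λ·(38 - 20) - 41 ≡ 47. → (20, 47)
2G = (20, 47).
Finally 2G + H:
(20, 47) + (12, 47). λ = (47 - 47)/(12 - 20) ≡ 0/65 mod 73. 65⁻¹ ≡ 9 (mod 73) since 65·9 = 585 ≡ 1, so λ ≡ 0.
  x = λ² - 20 - 12 = 0 - 32 ≡ 41; y = λ·(20 - 41) - 47 ≡ 26. → (41, 26)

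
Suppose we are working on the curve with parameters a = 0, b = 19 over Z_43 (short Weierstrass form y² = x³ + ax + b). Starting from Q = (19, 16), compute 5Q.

Double-and-add on 5 = (101)₂. Start with Q = (19, 16) for the leading 1-bit.
double: tangent at (19, 16): λ = (3·19² + 0)/(2·16) ≡ 8/32. 32⁻¹ ≡ 39 (mod 43) since 32·39 = 1248 ≡ 1, so λ ≡ 8·39 ≡ 11.
  x = λ² - 19 - 19 = 121 - 38 ≡ 40; y = λ·(19 - 40) - 16 ≡ 11. → (40, 11)
double: tangent at (40, 11): λ = (3·40² + 0)/(2·11) ≡ 27/22. 22⁻¹ ≡ 2 (mod 43) since 22·2 = 44 ≡ 1, so λ ≡ 27·2 ≡ 11.
  x = λ² - 40 - 40 = 121 - 80 ≡ 41; y = λ·(40 - 41) - 11 ≡ 21. → (41, 21)
add Q: (41, 21) + (19, 16). λ = (16 - 21)/(19 - 41) ≡ 38/21 mod 43. 21⁻¹ ≡ 41 (mod 43), so λ ≡ 10.
  x = λ² - 41 - 19 = 100 - 60 ≡ 40; y = λ·(41 - 40) - 21 ≡ 32. → (40, 32)

(40, 32)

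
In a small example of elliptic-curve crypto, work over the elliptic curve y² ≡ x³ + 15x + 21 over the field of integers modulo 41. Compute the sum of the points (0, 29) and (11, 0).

(40, 28)

(0, 29) + (11, 0). λ = (0 - 29)/(11 - 0) ≡ 12/11 mod 41. 11⁻¹ ≡ 15 (mod 41), so λ ≡ 16.
  x = λ² - 0 - 11 = 256 - 11 ≡ 40; y = λ·(0 - 40) - 29 ≡ 28. → (40, 28)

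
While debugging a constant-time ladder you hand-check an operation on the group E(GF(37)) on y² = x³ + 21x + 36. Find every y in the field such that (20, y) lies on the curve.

none

x³ + 21x + 36 = 8456 ≡ 20 (mod 37).
20 is a non-residue mod 37; no y exists.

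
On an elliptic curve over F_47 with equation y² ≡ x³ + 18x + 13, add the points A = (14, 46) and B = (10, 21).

(14, 46) + (10, 21). λ = (21 - 46)/(10 - 14) ≡ 22/43 mod 47. 43⁻¹ ≡ 35 (mod 47) since 43·35 = 1505 ≡ 1, so λ ≡ 18.
  x = λ² - 14 - 10 = 324 - 24 ≡ 18; y = λ·(14 - 18) - 46 ≡ 23. → (18, 23)

(18, 23)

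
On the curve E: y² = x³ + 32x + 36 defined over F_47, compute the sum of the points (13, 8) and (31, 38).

(11, 11)

(13, 8) + (31, 38). λ = (38 - 8)/(31 - 13) ≡ 30/18 mod 47. 18⁻¹ ≡ 34 (mod 47), so λ ≡ 33.
  x = λ² - 13 - 31 = 1089 - 44 ≡ 11; y = λ·(13 - 11) - 8 ≡ 11. → (11, 11)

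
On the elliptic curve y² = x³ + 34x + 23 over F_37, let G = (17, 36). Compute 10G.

(25, 12)

Double-and-add on 10 = (1010)₂. Start with G = (17, 36) for the leading 1-bit.
double: tangent at (17, 36): λ = (3·17² + 34)/(2·36) ≡ 13/35. 35⁻¹ ≡ 18 (mod 37) since 35·18 = 630 ≡ 1, so λ ≡ 13·18 ≡ 12.
  x = λ² - 17 - 17 = 144 - 34 ≡ 36; y = λ·(17 - 36) - 36 ≡ 32. → (36, 32)
double: tangent at (36, 32): λ = (3·36² + 34)/(2·32) ≡ 0/27. 27⁻¹ ≡ 11 (mod 37), so λ ≡ 0·11 ≡ 0.
  x = λ² - 36 - 36 = 0 - 72 ≡ 2; y = λ·(36 - 2) - 32 ≡ 5. → (2, 5)
add G: (2, 5) + (17, 36). λ = (36 - 5)/(17 - 2) ≡ 31/15 mod 37. 15⁻¹ ≡ 5 (mod 37), so λ ≡ 7.
  x = λ² - 2 - 17 = 49 - 19 ≡ 30; y = λ·(2 - 30) - 5 ≡ 21. → (30, 21)
double: tangent at (30, 21): λ = (3·30² + 34)/(2·21) ≡ 33/5. 5⁻¹ ≡ 15 (mod 37), so λ ≡ 33·15 ≡ 14.
  x = λ² - 30 - 30 = 196 - 60 ≡ 25; y = λ·(30 - 25) - 21 ≡ 12. → (25, 12)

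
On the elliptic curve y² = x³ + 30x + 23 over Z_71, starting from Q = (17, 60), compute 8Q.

(34, 27)

Double-and-add on 8 = (1000)₂. Start with Q = (17, 60) for the leading 1-bit.
double: tangent at (17, 60): λ = (3·17² + 30)/(2·60) ≡ 45/49. 49⁻¹ ≡ 29 (mod 71) since 49·29 = 1421 ≡ 1, so λ ≡ 45·29 ≡ 27.
  x = λ² - 17 - 17 = 729 - 34 ≡ 56; y = λ·(17 - 56) - 60 ≡ 23. → (56, 23)
double: tangent at (56, 23): λ = (3·56² + 30)/(2·23) ≡ 66/46. 46⁻¹ ≡ 17 (mod 71), so λ ≡ 66·17 ≡ 57.
  x = λ² - 56 - 56 = 3249 - 112 ≡ 13; y = λ·(56 - 13) - 23 ≡ 14. → (13, 14)
double: tangent at (13, 14): λ = (3·13² + 30)/(2·14) ≡ 40/28. 28⁻¹ ≡ 33 (mod 71) since 28·33 = 924 ≡ 1, so λ ≡ 40·33 ≡ 42.
  x = λ² - 13 - 13 = 1764 - 26 ≡ 34; y = λ·(13 - 34) - 14 ≡ 27. → (34, 27)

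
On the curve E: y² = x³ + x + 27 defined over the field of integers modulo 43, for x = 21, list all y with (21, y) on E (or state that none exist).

8, 35

x³ + 1x + 27 = 9309 ≡ 21 (mod 43).
Square roots of 21 mod 43: 8 and 35 (since 8² = 64 ≡ 21).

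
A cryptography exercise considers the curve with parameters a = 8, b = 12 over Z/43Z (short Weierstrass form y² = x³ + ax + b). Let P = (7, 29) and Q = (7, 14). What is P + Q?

O

The two points share x = 7 and their y-coordinates satisfy 29 + 14 ≡ 0 (mod 43), so they are inverses. Their sum is O.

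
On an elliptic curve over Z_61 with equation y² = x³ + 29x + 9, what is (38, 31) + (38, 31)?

(31, 57)

tangent at (38, 31): λ = (3·38² + 29)/(2·31) ≡ 30/1. 1⁻¹ ≡ 1 (mod 61), so λ ≡ 30·1 ≡ 30.
  x = λ² - 38 - 38 = 900 - 76 ≡ 31; y = λ·(38 - 31) - 31 ≡ 57. → (31, 57)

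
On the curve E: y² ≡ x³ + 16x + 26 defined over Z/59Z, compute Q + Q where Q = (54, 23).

(0, 12)

tangent at (54, 23): λ = (3·54² + 16)/(2·23) ≡ 32/46. 46⁻¹ ≡ 9 (mod 59), so λ ≡ 32·9 ≡ 52.
  x = λ² - 54 - 54 = 2704 - 108 ≡ 0; y = λ·(54 - 0) - 23 ≡ 12. → (0, 12)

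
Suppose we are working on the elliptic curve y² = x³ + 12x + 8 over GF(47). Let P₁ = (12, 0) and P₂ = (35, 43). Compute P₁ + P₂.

(17, 7)

(12, 0) + (35, 43). λ = (43 - 0)/(35 - 12) ≡ 43/23 mod 47. 23⁻¹ ≡ 45 (mod 47) since 23·45 = 1035 ≡ 1, so λ ≡ 8.
  x = λ² - 12 - 35 = 64 - 47 ≡ 17; y = λ·(12 - 17) - 0 ≡ 7. → (17, 7)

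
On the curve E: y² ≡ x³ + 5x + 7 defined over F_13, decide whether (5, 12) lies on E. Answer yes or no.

yes

y² = 12² ≡ 1; x³ + 5x + 7 = 157 ≡ 1 (mod 13). 1 = 1.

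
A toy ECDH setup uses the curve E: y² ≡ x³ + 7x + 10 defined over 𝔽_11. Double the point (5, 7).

tangent at (5, 7): λ = (3·5² + 7)/(2·7) ≡ 5/3. 3⁻¹ ≡ 4 (mod 11) since 3·4 = 12 ≡ 1, so λ ≡ 5·4 ≡ 9.
  x = λ² - 5 - 5 = 81 - 10 ≡ 5; y = λ·(5 - 5) - 7 ≡ 4. → (5, 4)

(5, 4)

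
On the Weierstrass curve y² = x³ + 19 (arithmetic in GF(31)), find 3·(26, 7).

Write G = (26, 7).
Repeated addition: build up to 3G.
2G: tangent at (26, 7): λ = (3·26² + 0)/(2·7) ≡ 13/14. 14⁻¹ ≡ 20 (mod 31), so λ ≡ 13·20 ≡ 12.
  x = λ² - 26 - 26 = 144 - 52 ≡ 30; y = λ·(26 - 30) - 7 ≡ 7. → (30, 7)
3G: (30, 7) + (26, 7). λ = (7 - 7)/(26 - 30) ≡ 0/27 mod 31. 27⁻¹ ≡ 23 (mod 31), so λ ≡ 0.
  x = λ² - 30 - 26 = 0 - 56 ≡ 6; y = λ·(30 - 6) - 7 ≡ 24. → (6, 24)

(6, 24)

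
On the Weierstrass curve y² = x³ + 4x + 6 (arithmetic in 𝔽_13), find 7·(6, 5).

Write G = (6, 5).
Repeated addition: build up to 7G.
2G: tangent at (6, 5): λ = (3·6² + 4)/(2·5) ≡ 8/10. 10⁻¹ ≡ 4 (mod 13) since 10·4 = 40 ≡ 1, so λ ≡ 8·4 ≡ 6.
  x = λ² - 6 - 6 = 36 - 12 ≡ 11; y = λ·(6 - 11) - 5 ≡ 4. → (11, 4)
3G: (11, 4) + (6, 5). λ = (5 - 4)/(6 - 11) ≡ 1/8 mod 13. 8⁻¹ ≡ 5 (mod 13) since 8·5 = 40 ≡ 1, so λ ≡ 5.
  x = λ² - 11 - 6 = 25 - 17 ≡ 8; y = λ·(11 - 8) - 4 ≡ 11. → (8, 11)
4G: (8, 11) + (6, 5). λ = (5 - 11)/(6 - 8) ≡ 7/11 mod 13. 11⁻¹ ≡ 6 (mod 13) since 11·6 = 66 ≡ 1, so λ ≡ 3.
  x = λ² - 8 - 6 = 9 - 14 ≡ 8; y = λ·(8 - 8) - 11 ≡ 2. → (8, 2)
5G: (8, 2) + (6, 5). λ = (5 - 2)/(6 - 8) ≡ 3/11 mod 13. 11⁻¹ ≡ 6 (mod 13), so λ ≡ 5.
  x = λ² - 8 - 6 = 25 - 14 ≡ 11; y = λ·(8 - 11) - 2 ≡ 9. → (11, 9)
6G: (11, 9) + (6, 5). λ = (5 - 9)/(6 - 11) ≡ 9/8 mod 13. 8⁻¹ ≡ 5 (mod 13) since 8·5 = 40 ≡ 1, so λ ≡ 6.
  x = λ² - 11 - 6 = 36 - 17 ≡ 6; y = λ·(11 - 6) - 9 ≡ 8. → (6, 8)
7G: (6, 8) + (6, 5): same x and y₁ ≡ -y₂, so the sum is O.

O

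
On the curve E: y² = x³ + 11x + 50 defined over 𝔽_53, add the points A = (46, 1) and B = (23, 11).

(43, 0)

(46, 1) + (23, 11). λ = (11 - 1)/(23 - 46) ≡ 10/30 mod 53. 30⁻¹ ≡ 23 (mod 53), so λ ≡ 18.
  x = λ² - 46 - 23 = 324 - 69 ≡ 43; y = λ·(46 - 43) - 1 ≡ 0. → (43, 0)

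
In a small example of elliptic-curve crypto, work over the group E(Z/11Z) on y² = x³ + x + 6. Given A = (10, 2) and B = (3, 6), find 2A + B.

O

First 2A:
Repeated addition: build up to 2A.
2A: tangent at (10, 2): λ = (3·10² + 1)/(2·2) ≡ 4/4. 4⁻¹ ≡ 3 (mod 11), so λ ≡ 4·3 ≡ 1.
  x = λ² - 10 - 10 = 1 - 20 ≡ 3; y = λ·(10 - 3) - 2 ≡ 5. → (3, 5)
2A = (3, 5).
Finally 2A + B:
(3, 5) + (3, 6): same x and y₁ ≡ -y₂, so the sum is ∞.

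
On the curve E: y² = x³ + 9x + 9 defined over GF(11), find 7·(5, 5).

(6, 9)

Write G = (5, 5).
Repeated addition: build up to 7G.
2G: tangent at (5, 5): λ = (3·5² + 9)/(2·5) ≡ 7/10. 10⁻¹ ≡ 10 (mod 11) since 10·10 = 100 ≡ 1, so λ ≡ 7·10 ≡ 4.
  x = λ² - 5 - 5 = 16 - 10 ≡ 6; y = λ·(5 - 6) - 5 ≡ 2. → (6, 2)
3G: (6, 2) + (5, 5). λ = (5 - 2)/(5 - 6) ≡ 3/10 mod 11. 10⁻¹ ≡ 10 (mod 11), so λ ≡ 8.
  x = λ² - 6 - 5 = 64 - 11 ≡ 9; y = λ·(6 - 9) - 2 ≡ 7. → (9, 7)
4G: (9, 7) + (5, 5). λ = (5 - 7)/(5 - 9) ≡ 9/7 mod 11. 7⁻¹ ≡ 8 (mod 11) since 7·8 = 56 ≡ 1, so λ ≡ 6.
  x = λ² - 9 - 5 = 36 - 14 ≡ 0; y = λ·(9 - 0) - 7 ≡ 3. → (0, 3)
5G: (0, 3) + (5, 5). λ = (5 - 3)/(5 - 0) ≡ 2/5 mod 11. 5⁻¹ ≡ 9 (mod 11) since 5·9 = 45 ≡ 1, so λ ≡ 7.
  x = λ² - 0 - 5 = 49 - 5 ≡ 0; y = λ·(0 - 0) - 3 ≡ 8. → (0, 8)
6G: (0, 8) + (5, 5). λ = (5 - 8)/(5 - 0) ≡ 8/5 mod 11. 5⁻¹ ≡ 9 (mod 11), so λ ≡ 6.
  x = λ² - 0 - 5 = 36 - 5 ≡ 9; y = λ·(0 - 9) - 8 ≡ 4. → (9, 4)
7G: (9, 4) + (5, 5). λ = (5 - 4)/(5 - 9) ≡ 1/7 mod 11. 7⁻¹ ≡ 8 (mod 11) since 7·8 = 56 ≡ 1, so λ ≡ 8.
  x = λ² - 9 - 5 = 64 - 14 ≡ 6; y = λ·(9 - 6) - 4 ≡ 9. → (6, 9)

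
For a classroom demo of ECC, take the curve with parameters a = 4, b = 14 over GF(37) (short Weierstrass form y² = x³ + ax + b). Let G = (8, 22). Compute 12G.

Repeated addition: build up to 12G.
2G: tangent at (8, 22): λ = (3·8² + 4)/(2·22) ≡ 11/7. 7⁻¹ ≡ 16 (mod 37), so λ ≡ 11·16 ≡ 28.
  x = λ² - 8 - 8 = 784 - 16 ≡ 28; y = λ·(8 - 28) - 22 ≡ 10. → (28, 10)
3G: (28, 10) + (8, 22). λ = (22 - 10)/(8 - 28) ≡ 12/17 mod 37. 17⁻¹ ≡ 24 (mod 37) since 17·24 = 408 ≡ 1, so λ ≡ 29.
  x = λ² - 28 - 8 = 841 - 36 ≡ 28; y = λ·(28 - 28) - 10 ≡ 27. → (28, 27)
4G: (28, 27) + (8, 22). λ = (22 - 27)/(8 - 28) ≡ 32/17 mod 37. 17⁻¹ ≡ 24 (mod 37), so λ ≡ 28.
  x = λ² - 28 - 8 = 784 - 36 ≡ 8; y = λ·(28 - 8) - 27 ≡ 15. → (8, 15)
5G: (8, 15) + (8, 22): same x and y₁ ≡ -y₂, so the sum is ∞.
6G: ∞ + (8, 22) = (8, 22) (identity).
7G: tangent at (8, 22): λ = (3·8² + 4)/(2·22) ≡ 11/7. 7⁻¹ ≡ 16 (mod 37) since 7·16 = 112 ≡ 1, so λ ≡ 11·16 ≡ 28.
  x = λ² - 8 - 8 = 784 - 16 ≡ 28; y = λ·(8 - 28) - 22 ≡ 10. → (28, 10)
8G: (28, 10) + (8, 22). λ = (22 - 10)/(8 - 28) ≡ 12/17 mod 37. 17⁻¹ ≡ 24 (mod 37), so λ ≡ 29.
  x = λ² - 28 - 8 = 841 - 36 ≡ 28; y = λ·(28 - 28) - 10 ≡ 27. → (28, 27)
9G: (28, 27) + (8, 22). λ = (22 - 27)/(8 - 28) ≡ 32/17 mod 37. 17⁻¹ ≡ 24 (mod 37) since 17·24 = 408 ≡ 1, so λ ≡ 28.
  x = λ² - 28 - 8 = 784 - 36 ≡ 8; y = λ·(28 - 8) - 27 ≡ 15. → (8, 15)
10G: (8, 15) + (8, 22): same x and y₁ ≡ -y₂, so the sum is ∞.
11G: ∞ + (8, 22) = (8, 22) (identity).
12G: tangent at (8, 22): λ = (3·8² + 4)/(2·22) ≡ 11/7. 7⁻¹ ≡ 16 (mod 37), so λ ≡ 11·16 ≡ 28.
  x = λ² - 8 - 8 = 784 - 16 ≡ 28; y = λ·(8 - 28) - 22 ≡ 10. → (28, 10)

(28, 10)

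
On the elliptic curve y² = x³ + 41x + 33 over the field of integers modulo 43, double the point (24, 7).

(18, 14)

tangent at (24, 7): λ = (3·24² + 41)/(2·7) ≡ 6/14. 14⁻¹ ≡ 40 (mod 43), so λ ≡ 6·40 ≡ 25.
  x = λ² - 24 - 24 = 625 - 48 ≡ 18; y = λ·(24 - 18) - 7 ≡ 14. → (18, 14)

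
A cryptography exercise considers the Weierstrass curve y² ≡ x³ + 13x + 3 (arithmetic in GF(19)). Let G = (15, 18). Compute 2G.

(12, 14)

tangent at (15, 18): λ = (3·15² + 13)/(2·18) ≡ 4/17. 17⁻¹ ≡ 9 (mod 19), so λ ≡ 4·9 ≡ 17.
  x = λ² - 15 - 15 = 289 - 30 ≡ 12; y = λ·(15 - 12) - 18 ≡ 14. → (12, 14)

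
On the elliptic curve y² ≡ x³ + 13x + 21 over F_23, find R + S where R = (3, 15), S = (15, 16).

(9, 19)

(3, 15) + (15, 16). λ = (16 - 15)/(15 - 3) ≡ 1/12 mod 23. 12⁻¹ ≡ 2 (mod 23), so λ ≡ 2.
  x = λ² - 3 - 15 = 4 - 18 ≡ 9; y = λ·(3 - 9) - 15 ≡ 19. → (9, 19)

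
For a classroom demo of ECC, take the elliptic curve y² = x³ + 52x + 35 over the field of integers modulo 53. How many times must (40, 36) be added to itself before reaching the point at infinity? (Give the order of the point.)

6

2P: tangent at (40, 36): λ = (3·40² + 52)/(2·36) ≡ 29/19. 19⁻¹ ≡ 14 (mod 53) since 19·14 = 266 ≡ 1, so λ ≡ 29·14 ≡ 35.
  x = λ² - 40 - 40 = 1225 - 80 ≡ 32; y = λ·(40 - 32) - 36 ≡ 32. → (32, 32)
3P: (32, 32) + (40, 36). λ = (36 - 32)/(40 - 32) ≡ 4/8 mod 53. 8⁻¹ ≡ 20 (mod 53), so λ ≡ 27.
  x = λ² - 32 - 40 = 729 - 72 ≡ 21; y = λ·(32 - 21) - 32 ≡ 0. → (21, 0)
4P: (21, 0) + (40, 36). λ = (36 - 0)/(40 - 21) ≡ 36/19 mod 53. 19⁻¹ ≡ 14 (mod 53) since 19·14 = 266 ≡ 1, so λ ≡ 27.
  x = λ² - 21 - 40 = 729 - 61 ≡ 32; y = λ·(21 - 32) - 0 ≡ 21. → (32, 21)
5P: (32, 21) + (40, 36). λ = (36 - 21)/(40 - 32) ≡ 15/8 mod 53. 8⁻¹ ≡ 20 (mod 53), so λ ≡ 35.
  x = λ² - 32 - 40 = 1225 - 72 ≡ 40; y = λ·(32 - 40) - 21 ≡ 17. → (40, 17)
6P: (40, 17) + (40, 36): same x and y₁ ≡ -y₂, so the sum is the point at infinity.
6P = the point at infinity, so the order is 6.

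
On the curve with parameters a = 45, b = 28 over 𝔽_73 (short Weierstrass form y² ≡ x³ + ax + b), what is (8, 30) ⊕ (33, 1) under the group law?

(8, 30) + (33, 1). λ = (1 - 30)/(33 - 8) ≡ 44/25 mod 73. 25⁻¹ ≡ 38 (mod 73), so λ ≡ 66.
  x = λ² - 8 - 33 = 4356 - 41 ≡ 8; y = λ·(8 - 8) - 30 ≡ 43. → (8, 43)

(8, 43)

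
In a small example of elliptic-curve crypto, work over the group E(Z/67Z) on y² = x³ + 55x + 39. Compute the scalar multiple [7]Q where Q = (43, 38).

(63, 31)

Double-and-add on 7 = (111)₂. Start with Q = (43, 38) for the leading 1-bit.
double: tangent at (43, 38): λ = (3·43² + 55)/(2·38) ≡ 41/9. 9⁻¹ ≡ 15 (mod 67) since 9·15 = 135 ≡ 1, so λ ≡ 41·15 ≡ 12.
  x = λ² - 43 - 43 = 144 - 86 ≡ 58; y = λ·(43 - 58) - 38 ≡ 50. → (58, 50)
add Q: (58, 50) + (43, 38). λ = (38 - 50)/(43 - 58) ≡ 55/52 mod 67. 52⁻¹ ≡ 58 (mod 67), so λ ≡ 41.
  x = λ² - 58 - 43 = 1681 - 101 ≡ 39; y = λ·(58 - 39) - 50 ≡ 59. → (39, 59)
double: tangent at (39, 59): λ = (3·39² + 55)/(2·59) ≡ 62/51. 51⁻¹ ≡ 46 (mod 67), so λ ≡ 62·46 ≡ 38.
  x = λ² - 39 - 39 = 1444 - 78 ≡ 26; y = λ·(39 - 26) - 59 ≡ 33. → (26, 33)
add Q: (26, 33) + (43, 38). λ = (38 - 33)/(43 - 26) ≡ 5/17 mod 67. 17⁻¹ ≡ 4 (mod 67), so λ ≡ 20.
  x = λ² - 26 - 43 = 400 - 69 ≡ 63; y = λ·(26 - 63) - 33 ≡ 31. → (63, 31)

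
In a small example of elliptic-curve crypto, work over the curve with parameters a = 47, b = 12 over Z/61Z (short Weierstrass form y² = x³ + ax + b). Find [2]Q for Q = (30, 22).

(16, 23)

tangent at (30, 22): λ = (3·30² + 47)/(2·22) ≡ 2/44. 44⁻¹ ≡ 43 (mod 61), so λ ≡ 2·43 ≡ 25.
  x = λ² - 30 - 30 = 625 - 60 ≡ 16; y = λ·(30 - 16) - 22 ≡ 23. → (16, 23)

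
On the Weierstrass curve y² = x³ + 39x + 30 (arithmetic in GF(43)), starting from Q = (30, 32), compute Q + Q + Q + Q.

Repeated addition: build up to 4Q.
2Q: tangent at (30, 32): λ = (3·30² + 39)/(2·32) ≡ 30/21. 21⁻¹ ≡ 41 (mod 43), so λ ≡ 30·41 ≡ 26.
  x = λ² - 30 - 30 = 676 - 60 ≡ 14; y = λ·(30 - 14) - 32 ≡ 40. → (14, 40)
3Q: (14, 40) + (30, 32). λ = (32 - 40)/(30 - 14) ≡ 35/16 mod 43. 16⁻¹ ≡ 35 (mod 43) since 16·35 = 560 ≡ 1, so λ ≡ 21.
  x = λ² - 14 - 30 = 441 - 44 ≡ 10; y = λ·(14 - 10) - 40 ≡ 1. → (10, 1)
4Q: (10, 1) + (30, 32). λ = (32 - 1)/(30 - 10) ≡ 31/20 mod 43. 20⁻¹ ≡ 28 (mod 43), so λ ≡ 8.
  x = λ² - 10 - 30 = 64 - 40 ≡ 24; y = λ·(10 - 24) - 1 ≡ 16. → (24, 16)

(24, 16)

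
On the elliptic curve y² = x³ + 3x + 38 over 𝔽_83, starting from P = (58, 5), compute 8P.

Repeated addition: build up to 8P.
2P: tangent at (58, 5): λ = (3·58² + 3)/(2·5) ≡ 52/10. 10⁻¹ ≡ 25 (mod 83), so λ ≡ 52·25 ≡ 55.
  x = λ² - 58 - 58 = 3025 - 116 ≡ 4; y = λ·(58 - 4) - 5 ≡ 60. → (4, 60)
3P: (4, 60) + (58, 5). λ = (5 - 60)/(58 - 4) ≡ 28/54 mod 83. 54⁻¹ ≡ 20 (mod 83) since 54·20 = 1080 ≡ 1, so λ ≡ 62.
  x = λ² - 4 - 58 = 3844 - 62 ≡ 47; y = λ·(4 - 47) - 60 ≡ 13. → (47, 13)
4P: (47, 13) + (58, 5). λ = (5 - 13)/(58 - 47) ≡ 75/11 mod 83. 11⁻¹ ≡ 68 (mod 83), so λ ≡ 37.
  x = λ² - 47 - 58 = 1369 - 105 ≡ 19; y = λ·(47 - 19) - 13 ≡ 27. → (19, 27)
5P: (19, 27) + (58, 5). λ = (5 - 27)/(58 - 19) ≡ 61/39 mod 83. 39⁻¹ ≡ 66 (mod 83), so λ ≡ 42.
  x = λ² - 19 - 58 = 1764 - 77 ≡ 27; y = λ·(19 - 27) - 27 ≡ 52. → (27, 52)
6P: (27, 52) + (58, 5). λ = (5 - 52)/(58 - 27) ≡ 36/31 mod 83. 31⁻¹ ≡ 75 (mod 83) since 31·75 = 2325 ≡ 1, so λ ≡ 44.
  x = λ² - 27 - 58 = 1936 - 85 ≡ 25; y = λ·(27 - 25) - 52 ≡ 36. → (25, 36)
7P: (25, 36) + (58, 5). λ = (5 - 36)/(58 - 25) ≡ 52/33 mod 83. 33⁻¹ ≡ 78 (mod 83) since 33·78 = 2574 ≡ 1, so λ ≡ 72.
  x = λ² - 25 - 58 = 5184 - 83 ≡ 38; y = λ·(25 - 38) - 36 ≡ 24. → (38, 24)
8P: (38, 24) + (58, 5). λ = (5 - 24)/(58 - 38) ≡ 64/20 mod 83. 20⁻¹ ≡ 54 (mod 83) since 20·54 = 1080 ≡ 1, so λ ≡ 53.
  x = λ² - 38 - 58 = 2809 - 96 ≡ 57; y = λ·(38 - 57) - 24 ≡ 48. → (57, 48)

(57, 48)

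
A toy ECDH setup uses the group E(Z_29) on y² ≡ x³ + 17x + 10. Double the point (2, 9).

tangent at (2, 9): λ = (3·2² + 17)/(2·9) ≡ 0/18. 18⁻¹ ≡ 21 (mod 29), so λ ≡ 0·21 ≡ 0.
  x = λ² - 2 - 2 = 0 - 4 ≡ 25; y = λ·(2 - 25) - 9 ≡ 20. → (25, 20)

(25, 20)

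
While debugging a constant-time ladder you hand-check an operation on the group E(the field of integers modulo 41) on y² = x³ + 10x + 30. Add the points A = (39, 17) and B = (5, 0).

(28, 9)

(39, 17) + (5, 0). λ = (0 - 17)/(5 - 39) ≡ 24/7 mod 41. 7⁻¹ ≡ 6 (mod 41) since 7·6 = 42 ≡ 1, so λ ≡ 21.
  x = λ² - 39 - 5 = 441 - 44 ≡ 28; y = λ·(39 - 28) - 17 ≡ 9. → (28, 9)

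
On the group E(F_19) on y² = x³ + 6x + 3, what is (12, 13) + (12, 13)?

tangent at (12, 13): λ = (3·12² + 6)/(2·13) ≡ 1/7. 7⁻¹ ≡ 11 (mod 19), so λ ≡ 1·11 ≡ 11.
  x = λ² - 12 - 12 = 121 - 24 ≡ 2; y = λ·(12 - 2) - 13 ≡ 2. → (2, 2)

(2, 2)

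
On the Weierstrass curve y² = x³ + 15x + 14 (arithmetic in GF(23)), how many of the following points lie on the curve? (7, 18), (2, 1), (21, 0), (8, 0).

1

(7, 18): 18² ≡ 2, rhs ≡ 2 → on.
(2, 1): 1² ≡ 1, rhs ≡ 6 → off.
(21, 0): 0² ≡ 0, rhs ≡ 22 → off.
(8, 0): 0² ≡ 0, rhs ≡ 2 → off.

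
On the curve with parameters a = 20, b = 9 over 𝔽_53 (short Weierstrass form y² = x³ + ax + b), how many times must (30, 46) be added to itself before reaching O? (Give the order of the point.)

2P: tangent at (30, 46): λ = (3·30² + 20)/(2·46) ≡ 17/39. 39⁻¹ ≡ 34 (mod 53), so λ ≡ 17·34 ≡ 48.
  x = λ² - 30 - 30 = 2304 - 60 ≡ 18; y = λ·(30 - 18) - 46 ≡ 0. → (18, 0)
3P: (18, 0) + (30, 46). λ = (46 - 0)/(30 - 18) ≡ 46/12 mod 53. 12⁻¹ ≡ 31 (mod 53), so λ ≡ 48.
  x = λ² - 18 - 30 = 2304 - 48 ≡ 30; y = λ·(18 - 30) - 0 ≡ 7. → (30, 7)
4P: (30, 7) + (30, 46): same x and y₁ ≡ -y₂, so the sum is O.
4P = O, so the order is 4.

4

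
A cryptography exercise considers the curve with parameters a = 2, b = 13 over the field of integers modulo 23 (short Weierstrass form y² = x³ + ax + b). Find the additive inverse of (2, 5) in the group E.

(2, 18)

-(2, 5) = (2, -5 mod 23) = (2, 18).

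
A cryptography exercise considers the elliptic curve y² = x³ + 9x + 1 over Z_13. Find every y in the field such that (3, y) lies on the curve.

x³ + 9x + 1 = 55 ≡ 3 (mod 13).
Square roots of 3 mod 13: 4 and 9 (since 4² = 16 ≡ 3).

4, 9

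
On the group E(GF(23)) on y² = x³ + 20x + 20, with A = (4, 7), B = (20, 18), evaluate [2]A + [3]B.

First 2A:
Repeated addition: build up to 2A.
2A: tangent at (4, 7): λ = (3·4² + 20)/(2·7) ≡ 22/14. 14⁻¹ ≡ 5 (mod 23) since 14·5 = 70 ≡ 1, so λ ≡ 22·5 ≡ 18.
  x = λ² - 4 - 4 = 324 - 8 ≡ 17; y = λ·(4 - 17) - 7 ≡ 12. → (17, 12)
2A = (17, 12).
Next 3B:
Repeated addition: build up to 3B.
2B: tangent at (20, 18): λ = (3·20² + 20)/(2·18) ≡ 1/13. 13⁻¹ ≡ 16 (mod 23) since 13·16 = 208 ≡ 1, so λ ≡ 1·16 ≡ 16.
  x = λ² - 20 - 20 = 256 - 40 ≡ 9; y = λ·(20 - 9) - 18 ≡ 20. → (9, 20)
3B: (9, 20) + (20, 18). λ = (18 - 20)/(20 - 9) ≡ 21/11 mod 23. 11⁻¹ ≡ 21 (mod 23), so λ ≡ 4.
  x = λ² - 9 - 20 = 16 - 29 ≡ 10; y = λ·(9 - 10) - 20 ≡ 22. → (10, 22)
3B = (10, 22).
Finally 2A + 3B:
(17, 12) + (10, 22). λ = (22 - 12)/(10 - 17) ≡ 10/16 mod 23. 16⁻¹ ≡ 13 (mod 23), so λ ≡ 15.
  x = λ² - 17 - 10 = 225 - 27 ≡ 14; y = λ·(17 - 14) - 12 ≡ 10. → (14, 10)

(14, 10)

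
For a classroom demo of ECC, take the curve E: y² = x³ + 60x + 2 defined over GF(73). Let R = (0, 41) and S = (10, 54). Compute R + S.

(26, 42)

(0, 41) + (10, 54). λ = (54 - 41)/(10 - 0) ≡ 13/10 mod 73. 10⁻¹ ≡ 22 (mod 73), so λ ≡ 67.
  x = λ² - 0 - 10 = 4489 - 10 ≡ 26; y = λ·(0 - 26) - 41 ≡ 42. → (26, 42)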